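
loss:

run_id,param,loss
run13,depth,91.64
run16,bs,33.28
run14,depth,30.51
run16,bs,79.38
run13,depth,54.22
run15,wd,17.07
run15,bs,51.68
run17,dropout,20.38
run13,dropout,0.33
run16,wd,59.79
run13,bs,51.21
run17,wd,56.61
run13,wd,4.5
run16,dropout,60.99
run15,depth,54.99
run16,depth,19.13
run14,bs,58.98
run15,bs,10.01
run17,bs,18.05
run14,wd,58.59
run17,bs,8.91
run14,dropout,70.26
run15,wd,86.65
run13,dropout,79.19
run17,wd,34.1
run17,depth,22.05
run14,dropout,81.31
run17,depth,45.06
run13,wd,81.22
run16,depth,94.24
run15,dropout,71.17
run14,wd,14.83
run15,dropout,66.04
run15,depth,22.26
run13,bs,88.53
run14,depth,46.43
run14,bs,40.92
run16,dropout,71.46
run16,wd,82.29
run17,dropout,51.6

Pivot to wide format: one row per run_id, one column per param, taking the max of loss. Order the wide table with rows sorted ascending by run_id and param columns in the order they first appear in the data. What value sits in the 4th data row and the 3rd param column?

82.29

With rows sorted ascending by run_id, row 4 is run_id=run16. param columns in first-appearance order: depth, bs, wd, dropout; column 3 is wd.
Long rows with run_id=run16, param=wd: max(59.79, 82.29) = 82.29.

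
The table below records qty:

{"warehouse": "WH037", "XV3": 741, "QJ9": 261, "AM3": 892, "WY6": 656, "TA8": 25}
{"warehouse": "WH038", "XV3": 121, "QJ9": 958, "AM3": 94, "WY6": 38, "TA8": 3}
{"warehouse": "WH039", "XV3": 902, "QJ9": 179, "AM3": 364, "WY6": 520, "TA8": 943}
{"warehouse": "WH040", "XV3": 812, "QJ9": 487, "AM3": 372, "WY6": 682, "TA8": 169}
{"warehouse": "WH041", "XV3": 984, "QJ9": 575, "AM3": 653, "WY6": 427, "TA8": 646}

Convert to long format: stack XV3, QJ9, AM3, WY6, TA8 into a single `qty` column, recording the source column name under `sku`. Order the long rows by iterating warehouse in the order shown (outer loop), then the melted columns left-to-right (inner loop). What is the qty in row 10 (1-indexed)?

25 rows total (5 × 5). Row 10: index ⌊(10-1)/5⌋ = 1 into warehouse → WH038; (10-1) mod 5 = 4 into the melted columns → TA8.
So row 10 is (WH038, TA8, 3); qty = 3.

3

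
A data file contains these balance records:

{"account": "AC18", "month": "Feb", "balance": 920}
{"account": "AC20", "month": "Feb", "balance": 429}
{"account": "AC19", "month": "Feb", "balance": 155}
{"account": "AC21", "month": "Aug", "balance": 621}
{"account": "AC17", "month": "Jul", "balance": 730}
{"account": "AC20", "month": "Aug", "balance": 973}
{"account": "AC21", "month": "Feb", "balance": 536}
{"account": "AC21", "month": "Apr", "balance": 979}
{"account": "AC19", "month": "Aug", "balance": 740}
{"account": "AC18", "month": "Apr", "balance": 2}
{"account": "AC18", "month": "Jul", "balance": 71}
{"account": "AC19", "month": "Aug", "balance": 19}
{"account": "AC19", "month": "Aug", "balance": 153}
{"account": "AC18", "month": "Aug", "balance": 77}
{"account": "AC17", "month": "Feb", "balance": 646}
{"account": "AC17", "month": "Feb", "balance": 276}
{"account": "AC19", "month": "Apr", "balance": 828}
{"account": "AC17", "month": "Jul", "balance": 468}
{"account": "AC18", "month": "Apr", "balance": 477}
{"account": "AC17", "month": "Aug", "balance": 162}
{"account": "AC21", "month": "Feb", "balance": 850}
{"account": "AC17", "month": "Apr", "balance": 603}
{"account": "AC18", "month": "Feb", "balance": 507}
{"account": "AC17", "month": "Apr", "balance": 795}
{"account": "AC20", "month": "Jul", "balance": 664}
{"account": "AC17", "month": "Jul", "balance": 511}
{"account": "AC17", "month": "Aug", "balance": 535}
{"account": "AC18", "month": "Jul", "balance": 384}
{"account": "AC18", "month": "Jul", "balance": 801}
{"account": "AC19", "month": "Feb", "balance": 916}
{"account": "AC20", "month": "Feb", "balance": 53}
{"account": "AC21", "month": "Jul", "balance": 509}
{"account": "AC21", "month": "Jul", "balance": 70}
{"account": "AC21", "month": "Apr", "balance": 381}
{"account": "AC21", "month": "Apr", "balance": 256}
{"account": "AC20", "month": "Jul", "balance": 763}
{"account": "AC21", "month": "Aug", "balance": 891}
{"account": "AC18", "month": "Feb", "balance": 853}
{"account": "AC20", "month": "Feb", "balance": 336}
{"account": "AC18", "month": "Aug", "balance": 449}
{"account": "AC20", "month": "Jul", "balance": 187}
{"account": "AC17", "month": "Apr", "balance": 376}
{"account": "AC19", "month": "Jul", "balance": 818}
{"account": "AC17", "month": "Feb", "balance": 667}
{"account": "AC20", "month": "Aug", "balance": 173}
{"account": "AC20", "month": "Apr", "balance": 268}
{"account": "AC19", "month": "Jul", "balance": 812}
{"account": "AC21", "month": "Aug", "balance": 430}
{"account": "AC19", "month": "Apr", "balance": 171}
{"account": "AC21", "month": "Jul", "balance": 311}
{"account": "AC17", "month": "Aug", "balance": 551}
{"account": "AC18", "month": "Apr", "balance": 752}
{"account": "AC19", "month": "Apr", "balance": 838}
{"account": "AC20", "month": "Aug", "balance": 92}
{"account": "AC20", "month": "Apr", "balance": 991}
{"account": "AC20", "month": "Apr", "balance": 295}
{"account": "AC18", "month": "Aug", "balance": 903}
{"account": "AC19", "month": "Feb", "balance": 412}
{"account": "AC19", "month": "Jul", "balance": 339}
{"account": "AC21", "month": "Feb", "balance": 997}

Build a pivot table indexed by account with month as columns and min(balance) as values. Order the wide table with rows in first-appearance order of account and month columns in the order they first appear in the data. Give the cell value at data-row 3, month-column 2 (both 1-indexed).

With rows in first-appearance order of account, row 3 is account=AC19. month columns in first-appearance order: Feb, Aug, Jul, Apr; column 2 is Aug.
Long rows with account=AC19, month=Aug: min(740, 19, 153) = 19.

19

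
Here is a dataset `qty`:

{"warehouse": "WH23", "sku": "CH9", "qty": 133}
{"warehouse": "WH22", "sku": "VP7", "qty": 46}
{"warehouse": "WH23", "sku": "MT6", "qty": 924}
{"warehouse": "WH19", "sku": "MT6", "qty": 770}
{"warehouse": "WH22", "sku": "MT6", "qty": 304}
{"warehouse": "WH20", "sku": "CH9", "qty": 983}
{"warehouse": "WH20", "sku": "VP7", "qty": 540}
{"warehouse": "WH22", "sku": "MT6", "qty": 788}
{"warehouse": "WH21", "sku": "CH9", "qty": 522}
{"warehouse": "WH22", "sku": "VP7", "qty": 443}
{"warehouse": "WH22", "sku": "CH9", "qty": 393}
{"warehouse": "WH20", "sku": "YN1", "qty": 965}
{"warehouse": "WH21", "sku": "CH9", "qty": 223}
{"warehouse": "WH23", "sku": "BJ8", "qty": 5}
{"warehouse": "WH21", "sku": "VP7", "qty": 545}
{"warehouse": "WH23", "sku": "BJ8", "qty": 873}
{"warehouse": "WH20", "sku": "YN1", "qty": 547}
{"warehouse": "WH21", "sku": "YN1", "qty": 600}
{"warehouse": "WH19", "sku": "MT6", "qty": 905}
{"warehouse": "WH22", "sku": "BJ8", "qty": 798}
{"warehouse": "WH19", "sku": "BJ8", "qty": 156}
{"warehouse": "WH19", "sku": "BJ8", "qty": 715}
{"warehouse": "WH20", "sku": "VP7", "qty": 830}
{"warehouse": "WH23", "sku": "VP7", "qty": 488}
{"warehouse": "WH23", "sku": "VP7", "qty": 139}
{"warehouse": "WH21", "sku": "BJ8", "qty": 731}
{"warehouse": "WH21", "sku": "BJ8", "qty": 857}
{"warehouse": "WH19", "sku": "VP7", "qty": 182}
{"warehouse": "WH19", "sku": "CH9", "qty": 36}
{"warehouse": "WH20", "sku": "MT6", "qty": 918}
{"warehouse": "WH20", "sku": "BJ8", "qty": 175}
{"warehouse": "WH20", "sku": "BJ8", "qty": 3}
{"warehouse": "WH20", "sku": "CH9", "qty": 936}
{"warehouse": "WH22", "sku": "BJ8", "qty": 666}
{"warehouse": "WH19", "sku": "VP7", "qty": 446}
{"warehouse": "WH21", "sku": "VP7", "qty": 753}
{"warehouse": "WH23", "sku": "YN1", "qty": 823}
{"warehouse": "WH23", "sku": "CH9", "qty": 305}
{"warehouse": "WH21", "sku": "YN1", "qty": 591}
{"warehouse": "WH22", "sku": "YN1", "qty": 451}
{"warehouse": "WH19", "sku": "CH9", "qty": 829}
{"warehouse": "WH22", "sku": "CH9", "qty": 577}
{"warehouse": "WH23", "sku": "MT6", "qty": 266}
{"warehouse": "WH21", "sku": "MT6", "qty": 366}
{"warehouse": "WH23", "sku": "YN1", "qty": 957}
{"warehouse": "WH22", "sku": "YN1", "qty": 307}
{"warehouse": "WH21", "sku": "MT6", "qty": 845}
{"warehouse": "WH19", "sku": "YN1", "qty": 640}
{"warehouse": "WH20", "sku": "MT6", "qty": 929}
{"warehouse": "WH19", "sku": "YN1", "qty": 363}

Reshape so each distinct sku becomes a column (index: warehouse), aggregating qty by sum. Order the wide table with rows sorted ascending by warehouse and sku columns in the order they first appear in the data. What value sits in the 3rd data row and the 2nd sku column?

With rows sorted ascending by warehouse, row 3 is warehouse=WH21. sku columns in first-appearance order: CH9, VP7, MT6, YN1, BJ8; column 2 is VP7.
Long rows with warehouse=WH21, sku=VP7: 545 + 753 = 1298.

1298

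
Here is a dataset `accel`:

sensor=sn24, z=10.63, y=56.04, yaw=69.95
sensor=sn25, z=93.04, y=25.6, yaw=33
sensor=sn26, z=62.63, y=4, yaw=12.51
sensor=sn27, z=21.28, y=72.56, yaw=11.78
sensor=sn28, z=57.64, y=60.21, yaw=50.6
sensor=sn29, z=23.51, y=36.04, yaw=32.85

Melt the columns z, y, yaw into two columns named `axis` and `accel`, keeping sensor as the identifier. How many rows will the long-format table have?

6 sensor values × 3 melted columns = 18 rows.

18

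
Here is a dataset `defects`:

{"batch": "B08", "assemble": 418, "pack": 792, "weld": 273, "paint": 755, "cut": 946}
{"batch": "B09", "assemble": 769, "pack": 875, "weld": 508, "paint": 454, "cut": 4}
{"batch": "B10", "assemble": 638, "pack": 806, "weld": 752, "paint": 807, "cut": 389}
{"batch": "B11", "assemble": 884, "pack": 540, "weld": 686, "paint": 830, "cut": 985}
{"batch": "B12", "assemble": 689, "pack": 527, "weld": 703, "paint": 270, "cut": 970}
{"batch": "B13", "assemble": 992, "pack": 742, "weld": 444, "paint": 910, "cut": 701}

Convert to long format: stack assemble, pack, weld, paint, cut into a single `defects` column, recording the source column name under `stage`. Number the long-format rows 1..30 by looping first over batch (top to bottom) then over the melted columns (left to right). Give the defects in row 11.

30 rows total (6 × 5). Row 11: index ⌊(11-1)/5⌋ = 2 into batch → B10; (11-1) mod 5 = 0 into the melted columns → assemble.
So row 11 is (B10, assemble, 638); defects = 638.

638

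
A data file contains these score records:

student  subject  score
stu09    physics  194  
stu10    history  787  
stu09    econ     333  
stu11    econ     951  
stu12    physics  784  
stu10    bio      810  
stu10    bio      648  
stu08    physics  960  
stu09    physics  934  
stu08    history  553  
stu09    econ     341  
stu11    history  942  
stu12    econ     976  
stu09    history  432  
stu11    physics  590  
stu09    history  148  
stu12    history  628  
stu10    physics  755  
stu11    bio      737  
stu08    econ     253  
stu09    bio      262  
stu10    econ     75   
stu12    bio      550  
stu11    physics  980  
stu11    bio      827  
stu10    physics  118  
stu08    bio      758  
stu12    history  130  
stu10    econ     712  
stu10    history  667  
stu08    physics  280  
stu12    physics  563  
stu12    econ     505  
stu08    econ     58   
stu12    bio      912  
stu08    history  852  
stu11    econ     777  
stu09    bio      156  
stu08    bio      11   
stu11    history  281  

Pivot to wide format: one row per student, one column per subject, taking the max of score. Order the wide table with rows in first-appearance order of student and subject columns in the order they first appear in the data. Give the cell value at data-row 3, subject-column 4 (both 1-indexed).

827

With rows in first-appearance order of student, row 3 is student=stu11. subject columns in first-appearance order: physics, history, econ, bio; column 4 is bio.
Long rows with student=stu11, subject=bio: max(737, 827) = 827.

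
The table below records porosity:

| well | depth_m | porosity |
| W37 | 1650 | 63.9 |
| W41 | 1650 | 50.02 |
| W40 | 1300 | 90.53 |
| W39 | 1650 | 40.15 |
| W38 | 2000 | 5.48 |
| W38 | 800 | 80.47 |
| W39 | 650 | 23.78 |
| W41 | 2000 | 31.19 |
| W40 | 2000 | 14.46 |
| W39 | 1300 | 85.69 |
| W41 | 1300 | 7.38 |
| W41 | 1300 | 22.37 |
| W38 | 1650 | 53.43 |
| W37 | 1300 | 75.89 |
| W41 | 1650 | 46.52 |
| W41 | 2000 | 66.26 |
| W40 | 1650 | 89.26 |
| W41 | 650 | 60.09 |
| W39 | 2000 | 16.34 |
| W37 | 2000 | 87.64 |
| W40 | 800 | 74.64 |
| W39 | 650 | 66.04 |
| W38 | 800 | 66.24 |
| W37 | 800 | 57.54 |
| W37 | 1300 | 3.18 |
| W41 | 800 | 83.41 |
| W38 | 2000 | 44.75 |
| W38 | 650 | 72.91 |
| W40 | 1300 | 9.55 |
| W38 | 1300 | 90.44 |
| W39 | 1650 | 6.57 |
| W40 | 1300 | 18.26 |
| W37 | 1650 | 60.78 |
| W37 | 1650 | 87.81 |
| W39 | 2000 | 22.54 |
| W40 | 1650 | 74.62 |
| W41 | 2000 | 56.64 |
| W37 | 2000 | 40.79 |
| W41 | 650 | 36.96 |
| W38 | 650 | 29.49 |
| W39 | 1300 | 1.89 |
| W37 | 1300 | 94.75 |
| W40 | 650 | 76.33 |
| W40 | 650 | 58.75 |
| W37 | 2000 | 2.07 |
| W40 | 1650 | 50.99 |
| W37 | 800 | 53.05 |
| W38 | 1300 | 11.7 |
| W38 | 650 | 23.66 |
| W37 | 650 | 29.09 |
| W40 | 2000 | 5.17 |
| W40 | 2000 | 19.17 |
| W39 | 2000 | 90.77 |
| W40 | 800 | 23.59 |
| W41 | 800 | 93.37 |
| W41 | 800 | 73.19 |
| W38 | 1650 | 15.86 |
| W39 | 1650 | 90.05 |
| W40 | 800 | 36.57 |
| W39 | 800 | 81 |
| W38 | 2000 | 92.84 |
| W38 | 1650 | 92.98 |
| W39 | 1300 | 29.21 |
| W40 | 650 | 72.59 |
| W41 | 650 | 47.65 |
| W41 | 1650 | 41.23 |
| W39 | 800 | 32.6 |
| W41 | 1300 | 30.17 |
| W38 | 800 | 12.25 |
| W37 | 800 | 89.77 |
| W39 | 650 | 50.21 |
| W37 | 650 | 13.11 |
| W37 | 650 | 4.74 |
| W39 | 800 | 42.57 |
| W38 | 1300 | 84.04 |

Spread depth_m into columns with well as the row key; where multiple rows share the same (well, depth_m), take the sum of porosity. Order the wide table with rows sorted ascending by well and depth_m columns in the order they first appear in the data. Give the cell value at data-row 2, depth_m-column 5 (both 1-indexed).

126.06

With rows sorted ascending by well, row 2 is well=W38. depth_m columns in first-appearance order: 1650, 1300, 2000, 800, 650; column 5 is 650.
Long rows with well=W38, depth_m=650: 72.91 + 29.49 + 23.66 = 126.06.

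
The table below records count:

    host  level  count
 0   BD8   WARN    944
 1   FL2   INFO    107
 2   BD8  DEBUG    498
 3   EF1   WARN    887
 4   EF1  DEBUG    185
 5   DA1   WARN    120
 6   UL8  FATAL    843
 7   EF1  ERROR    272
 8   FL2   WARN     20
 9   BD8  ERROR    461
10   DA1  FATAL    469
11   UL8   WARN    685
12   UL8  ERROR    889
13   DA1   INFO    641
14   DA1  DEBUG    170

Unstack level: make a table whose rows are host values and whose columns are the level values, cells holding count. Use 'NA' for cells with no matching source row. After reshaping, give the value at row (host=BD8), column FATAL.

NA

No long-format row has host=BD8 and level=FATAL, so the cell is NA.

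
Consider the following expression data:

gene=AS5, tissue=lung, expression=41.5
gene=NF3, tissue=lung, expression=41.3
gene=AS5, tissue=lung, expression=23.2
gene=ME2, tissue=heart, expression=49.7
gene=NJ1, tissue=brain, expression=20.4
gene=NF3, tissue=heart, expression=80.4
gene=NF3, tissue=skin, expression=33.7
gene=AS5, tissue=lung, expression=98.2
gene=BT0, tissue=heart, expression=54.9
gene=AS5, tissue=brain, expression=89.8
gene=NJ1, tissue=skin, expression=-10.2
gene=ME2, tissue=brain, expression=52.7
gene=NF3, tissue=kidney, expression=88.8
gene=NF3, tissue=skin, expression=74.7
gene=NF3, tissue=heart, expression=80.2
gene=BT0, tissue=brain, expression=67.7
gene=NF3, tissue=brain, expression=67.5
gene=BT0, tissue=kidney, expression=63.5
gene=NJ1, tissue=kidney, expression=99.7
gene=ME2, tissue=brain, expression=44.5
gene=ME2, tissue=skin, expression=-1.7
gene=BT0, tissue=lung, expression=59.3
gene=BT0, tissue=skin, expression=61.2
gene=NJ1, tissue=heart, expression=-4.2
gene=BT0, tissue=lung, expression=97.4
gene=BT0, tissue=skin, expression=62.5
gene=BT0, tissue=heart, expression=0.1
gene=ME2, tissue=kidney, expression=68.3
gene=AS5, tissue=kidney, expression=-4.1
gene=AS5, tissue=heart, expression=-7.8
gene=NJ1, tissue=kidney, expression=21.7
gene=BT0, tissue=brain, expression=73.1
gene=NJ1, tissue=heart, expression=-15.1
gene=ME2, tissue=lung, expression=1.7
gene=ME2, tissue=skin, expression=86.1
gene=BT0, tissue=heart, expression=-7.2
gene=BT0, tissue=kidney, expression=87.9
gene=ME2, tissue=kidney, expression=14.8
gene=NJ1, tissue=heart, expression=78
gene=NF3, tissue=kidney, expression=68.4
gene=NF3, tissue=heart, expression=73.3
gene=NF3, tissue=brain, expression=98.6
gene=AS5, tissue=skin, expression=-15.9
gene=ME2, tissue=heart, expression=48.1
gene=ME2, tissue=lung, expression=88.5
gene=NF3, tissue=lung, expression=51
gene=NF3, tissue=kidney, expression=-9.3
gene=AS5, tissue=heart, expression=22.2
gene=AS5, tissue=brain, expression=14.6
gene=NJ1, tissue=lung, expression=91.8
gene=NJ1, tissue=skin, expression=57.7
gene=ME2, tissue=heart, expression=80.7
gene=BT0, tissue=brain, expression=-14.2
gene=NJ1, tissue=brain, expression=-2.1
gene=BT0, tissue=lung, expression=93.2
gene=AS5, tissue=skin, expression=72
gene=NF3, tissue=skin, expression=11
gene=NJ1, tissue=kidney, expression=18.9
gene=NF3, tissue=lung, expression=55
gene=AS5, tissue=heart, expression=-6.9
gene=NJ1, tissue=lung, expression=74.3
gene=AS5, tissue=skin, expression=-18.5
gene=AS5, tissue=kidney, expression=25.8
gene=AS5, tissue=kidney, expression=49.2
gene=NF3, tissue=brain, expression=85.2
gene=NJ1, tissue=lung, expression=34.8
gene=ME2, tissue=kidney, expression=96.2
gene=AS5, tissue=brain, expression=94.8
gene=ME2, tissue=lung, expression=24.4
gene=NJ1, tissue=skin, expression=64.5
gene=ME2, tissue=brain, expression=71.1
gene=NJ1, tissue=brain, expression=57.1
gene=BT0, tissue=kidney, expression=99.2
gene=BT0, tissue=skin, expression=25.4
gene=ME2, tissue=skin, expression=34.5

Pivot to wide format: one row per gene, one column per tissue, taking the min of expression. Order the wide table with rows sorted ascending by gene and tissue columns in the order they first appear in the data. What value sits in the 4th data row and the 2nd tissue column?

73.3

With rows sorted ascending by gene, row 4 is gene=NF3. tissue columns in first-appearance order: lung, heart, brain, skin, kidney; column 2 is heart.
Long rows with gene=NF3, tissue=heart: min(80.4, 80.2, 73.3) = 73.3.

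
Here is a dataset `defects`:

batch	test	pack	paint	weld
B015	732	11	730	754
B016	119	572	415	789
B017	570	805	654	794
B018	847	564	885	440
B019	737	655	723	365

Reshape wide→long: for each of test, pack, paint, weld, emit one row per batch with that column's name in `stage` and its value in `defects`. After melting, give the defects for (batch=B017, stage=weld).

Unpivoting turns each (batch, wide-column) pair into one long row.
The wide cell at row B017, column weld holds 794, so the long row (B017, weld) has defects=794.

794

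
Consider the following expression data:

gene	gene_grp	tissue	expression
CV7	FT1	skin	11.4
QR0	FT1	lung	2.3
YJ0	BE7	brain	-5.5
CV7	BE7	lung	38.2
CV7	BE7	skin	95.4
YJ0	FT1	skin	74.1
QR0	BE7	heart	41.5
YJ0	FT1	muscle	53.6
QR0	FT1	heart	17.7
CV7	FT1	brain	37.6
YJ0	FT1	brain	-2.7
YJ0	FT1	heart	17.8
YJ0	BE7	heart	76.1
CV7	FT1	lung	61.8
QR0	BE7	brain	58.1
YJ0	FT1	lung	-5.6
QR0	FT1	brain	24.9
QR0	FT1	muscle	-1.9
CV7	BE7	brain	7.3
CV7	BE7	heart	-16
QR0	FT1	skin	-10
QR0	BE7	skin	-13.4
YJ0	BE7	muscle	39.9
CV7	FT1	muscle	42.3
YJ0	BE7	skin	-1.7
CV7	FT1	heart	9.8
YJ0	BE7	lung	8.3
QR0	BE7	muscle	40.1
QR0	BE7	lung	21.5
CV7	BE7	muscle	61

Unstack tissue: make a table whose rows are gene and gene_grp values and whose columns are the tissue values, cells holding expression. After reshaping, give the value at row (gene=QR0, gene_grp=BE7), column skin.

-13.4

Wide layout: rows indexed by gene and gene_grp, columns are the 5 distinct tissue values (skin, lung, brain, heart, muscle).
Cell (gene=QR0, gene_grp=BE7, tissue=skin) draws from the long row where gene=QR0, gene_grp=BE7 and tissue=skin, which has expression=-13.4.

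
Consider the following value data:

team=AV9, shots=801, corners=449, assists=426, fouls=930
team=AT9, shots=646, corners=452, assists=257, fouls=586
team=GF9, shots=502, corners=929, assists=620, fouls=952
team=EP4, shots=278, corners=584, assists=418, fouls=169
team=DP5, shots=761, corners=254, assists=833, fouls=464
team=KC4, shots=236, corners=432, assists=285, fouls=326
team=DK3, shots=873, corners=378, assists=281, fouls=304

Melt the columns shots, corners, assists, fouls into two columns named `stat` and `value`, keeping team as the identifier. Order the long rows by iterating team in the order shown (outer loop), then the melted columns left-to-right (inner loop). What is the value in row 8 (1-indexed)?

586

28 rows total (7 × 4). Row 8: index ⌊(8-1)/4⌋ = 1 into team → AT9; (8-1) mod 4 = 3 into the melted columns → fouls.
So row 8 is (AT9, fouls, 586); value = 586.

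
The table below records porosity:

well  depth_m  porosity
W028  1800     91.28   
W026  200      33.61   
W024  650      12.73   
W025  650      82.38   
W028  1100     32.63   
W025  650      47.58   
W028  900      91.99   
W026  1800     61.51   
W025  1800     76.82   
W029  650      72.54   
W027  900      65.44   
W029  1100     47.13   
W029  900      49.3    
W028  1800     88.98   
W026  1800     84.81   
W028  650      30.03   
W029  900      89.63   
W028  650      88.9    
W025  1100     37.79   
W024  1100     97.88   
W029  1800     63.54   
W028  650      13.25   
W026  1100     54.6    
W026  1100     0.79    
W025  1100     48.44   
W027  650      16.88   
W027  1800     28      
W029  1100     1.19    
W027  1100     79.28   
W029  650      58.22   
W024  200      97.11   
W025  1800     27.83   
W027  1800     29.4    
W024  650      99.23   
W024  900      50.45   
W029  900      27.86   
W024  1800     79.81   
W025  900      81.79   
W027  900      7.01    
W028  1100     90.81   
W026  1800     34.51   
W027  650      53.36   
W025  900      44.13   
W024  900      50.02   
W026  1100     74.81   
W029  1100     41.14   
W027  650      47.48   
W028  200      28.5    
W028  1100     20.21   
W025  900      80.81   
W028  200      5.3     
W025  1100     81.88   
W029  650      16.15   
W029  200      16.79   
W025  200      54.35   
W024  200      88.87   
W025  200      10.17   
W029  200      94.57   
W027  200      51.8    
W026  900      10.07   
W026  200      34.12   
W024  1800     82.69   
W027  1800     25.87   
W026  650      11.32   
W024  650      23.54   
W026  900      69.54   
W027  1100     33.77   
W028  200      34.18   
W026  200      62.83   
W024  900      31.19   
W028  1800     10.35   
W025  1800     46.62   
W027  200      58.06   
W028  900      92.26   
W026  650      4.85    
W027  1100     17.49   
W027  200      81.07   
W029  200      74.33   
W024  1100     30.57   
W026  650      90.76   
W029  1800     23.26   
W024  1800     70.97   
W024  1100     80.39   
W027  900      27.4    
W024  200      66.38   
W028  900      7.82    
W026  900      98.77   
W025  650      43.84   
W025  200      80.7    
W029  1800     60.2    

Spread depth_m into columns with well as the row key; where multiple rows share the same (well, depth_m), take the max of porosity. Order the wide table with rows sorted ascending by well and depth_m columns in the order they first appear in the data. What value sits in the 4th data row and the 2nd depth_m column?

81.07

With rows sorted ascending by well, row 4 is well=W027. depth_m columns in first-appearance order: 1800, 200, 650, 1100, 900; column 2 is 200.
Long rows with well=W027, depth_m=200: max(51.8, 58.06, 81.07) = 81.07.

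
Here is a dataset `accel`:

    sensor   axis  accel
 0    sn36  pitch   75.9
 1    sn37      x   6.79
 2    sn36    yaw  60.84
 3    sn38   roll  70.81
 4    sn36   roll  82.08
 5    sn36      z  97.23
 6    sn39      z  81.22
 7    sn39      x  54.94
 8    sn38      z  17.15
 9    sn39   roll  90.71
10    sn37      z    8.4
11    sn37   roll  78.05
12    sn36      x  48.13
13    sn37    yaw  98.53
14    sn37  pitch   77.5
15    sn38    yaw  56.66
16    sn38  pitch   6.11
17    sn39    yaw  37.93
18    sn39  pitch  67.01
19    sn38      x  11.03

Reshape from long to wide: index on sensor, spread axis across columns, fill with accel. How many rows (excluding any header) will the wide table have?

4 distinct sensor values → 4 rows.

4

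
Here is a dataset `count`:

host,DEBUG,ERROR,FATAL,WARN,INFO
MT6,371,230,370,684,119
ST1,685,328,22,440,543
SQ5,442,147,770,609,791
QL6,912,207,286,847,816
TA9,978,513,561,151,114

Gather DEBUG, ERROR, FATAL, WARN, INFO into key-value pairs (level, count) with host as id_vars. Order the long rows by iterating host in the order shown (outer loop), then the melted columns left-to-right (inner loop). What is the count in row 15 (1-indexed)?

791

25 rows total (5 × 5). Row 15: index ⌊(15-1)/5⌋ = 2 into host → SQ5; (15-1) mod 5 = 4 into the melted columns → INFO.
So row 15 is (SQ5, INFO, 791); count = 791.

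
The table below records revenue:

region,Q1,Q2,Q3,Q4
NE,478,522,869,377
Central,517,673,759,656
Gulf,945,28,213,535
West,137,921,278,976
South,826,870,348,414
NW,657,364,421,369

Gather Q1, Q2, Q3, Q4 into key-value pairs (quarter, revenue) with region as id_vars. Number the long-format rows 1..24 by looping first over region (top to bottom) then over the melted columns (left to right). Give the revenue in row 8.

24 rows total (6 × 4). Row 8: index ⌊(8-1)/4⌋ = 1 into region → Central; (8-1) mod 4 = 3 into the melted columns → Q4.
So row 8 is (Central, Q4, 656); revenue = 656.

656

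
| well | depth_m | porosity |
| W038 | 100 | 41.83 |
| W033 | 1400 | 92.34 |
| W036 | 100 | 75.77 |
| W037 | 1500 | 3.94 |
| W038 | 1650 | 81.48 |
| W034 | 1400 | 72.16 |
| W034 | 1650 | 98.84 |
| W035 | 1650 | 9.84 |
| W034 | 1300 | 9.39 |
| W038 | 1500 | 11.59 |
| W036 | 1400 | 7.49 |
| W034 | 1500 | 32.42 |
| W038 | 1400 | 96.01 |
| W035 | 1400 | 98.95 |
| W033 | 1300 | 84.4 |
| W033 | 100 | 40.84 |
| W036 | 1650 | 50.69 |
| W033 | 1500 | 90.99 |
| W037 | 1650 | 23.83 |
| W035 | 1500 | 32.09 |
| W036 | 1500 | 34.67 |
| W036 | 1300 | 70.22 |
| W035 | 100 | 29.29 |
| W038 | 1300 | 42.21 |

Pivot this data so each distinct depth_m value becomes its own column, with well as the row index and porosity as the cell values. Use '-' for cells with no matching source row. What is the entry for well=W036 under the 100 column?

75.77

The long row with well=W036, depth_m=100 has porosity=75.77.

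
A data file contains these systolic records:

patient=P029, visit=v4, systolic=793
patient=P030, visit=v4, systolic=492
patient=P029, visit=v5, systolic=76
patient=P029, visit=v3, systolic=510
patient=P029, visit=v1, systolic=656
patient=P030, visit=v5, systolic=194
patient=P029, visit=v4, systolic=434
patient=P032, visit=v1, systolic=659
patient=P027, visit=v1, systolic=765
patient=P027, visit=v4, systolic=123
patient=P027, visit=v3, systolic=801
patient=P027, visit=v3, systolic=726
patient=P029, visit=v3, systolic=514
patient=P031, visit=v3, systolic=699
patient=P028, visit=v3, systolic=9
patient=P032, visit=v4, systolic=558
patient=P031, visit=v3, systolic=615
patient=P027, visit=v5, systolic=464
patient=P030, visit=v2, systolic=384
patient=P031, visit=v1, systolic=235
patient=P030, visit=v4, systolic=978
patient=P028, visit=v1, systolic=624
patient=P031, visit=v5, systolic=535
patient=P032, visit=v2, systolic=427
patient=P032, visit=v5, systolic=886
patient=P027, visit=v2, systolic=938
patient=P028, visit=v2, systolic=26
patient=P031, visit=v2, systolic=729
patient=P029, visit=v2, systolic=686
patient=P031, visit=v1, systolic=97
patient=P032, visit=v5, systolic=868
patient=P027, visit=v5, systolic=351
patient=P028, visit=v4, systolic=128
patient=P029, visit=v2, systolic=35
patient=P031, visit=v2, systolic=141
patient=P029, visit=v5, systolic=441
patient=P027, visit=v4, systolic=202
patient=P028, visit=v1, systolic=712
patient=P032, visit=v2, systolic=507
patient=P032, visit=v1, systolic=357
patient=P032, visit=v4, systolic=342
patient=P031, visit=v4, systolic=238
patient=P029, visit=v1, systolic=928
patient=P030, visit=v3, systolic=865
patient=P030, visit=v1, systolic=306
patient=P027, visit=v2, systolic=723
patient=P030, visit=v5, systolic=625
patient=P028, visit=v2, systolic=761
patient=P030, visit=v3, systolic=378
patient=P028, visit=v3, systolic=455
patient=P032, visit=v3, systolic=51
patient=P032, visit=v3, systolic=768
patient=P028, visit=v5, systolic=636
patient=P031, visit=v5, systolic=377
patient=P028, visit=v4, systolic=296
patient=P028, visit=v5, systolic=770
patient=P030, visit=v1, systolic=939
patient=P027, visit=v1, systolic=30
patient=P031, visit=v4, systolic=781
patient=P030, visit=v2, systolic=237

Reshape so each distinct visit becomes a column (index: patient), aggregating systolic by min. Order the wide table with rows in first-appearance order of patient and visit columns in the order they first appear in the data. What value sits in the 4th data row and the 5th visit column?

With rows in first-appearance order of patient, row 4 is patient=P027. visit columns in first-appearance order: v4, v5, v3, v1, v2; column 5 is v2.
Long rows with patient=P027, visit=v2: min(938, 723) = 723.

723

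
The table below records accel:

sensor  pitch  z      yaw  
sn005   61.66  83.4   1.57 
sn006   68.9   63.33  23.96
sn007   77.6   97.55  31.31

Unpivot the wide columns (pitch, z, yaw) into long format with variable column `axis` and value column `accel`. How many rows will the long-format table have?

3 sensor values × 3 melted columns = 9 rows.

9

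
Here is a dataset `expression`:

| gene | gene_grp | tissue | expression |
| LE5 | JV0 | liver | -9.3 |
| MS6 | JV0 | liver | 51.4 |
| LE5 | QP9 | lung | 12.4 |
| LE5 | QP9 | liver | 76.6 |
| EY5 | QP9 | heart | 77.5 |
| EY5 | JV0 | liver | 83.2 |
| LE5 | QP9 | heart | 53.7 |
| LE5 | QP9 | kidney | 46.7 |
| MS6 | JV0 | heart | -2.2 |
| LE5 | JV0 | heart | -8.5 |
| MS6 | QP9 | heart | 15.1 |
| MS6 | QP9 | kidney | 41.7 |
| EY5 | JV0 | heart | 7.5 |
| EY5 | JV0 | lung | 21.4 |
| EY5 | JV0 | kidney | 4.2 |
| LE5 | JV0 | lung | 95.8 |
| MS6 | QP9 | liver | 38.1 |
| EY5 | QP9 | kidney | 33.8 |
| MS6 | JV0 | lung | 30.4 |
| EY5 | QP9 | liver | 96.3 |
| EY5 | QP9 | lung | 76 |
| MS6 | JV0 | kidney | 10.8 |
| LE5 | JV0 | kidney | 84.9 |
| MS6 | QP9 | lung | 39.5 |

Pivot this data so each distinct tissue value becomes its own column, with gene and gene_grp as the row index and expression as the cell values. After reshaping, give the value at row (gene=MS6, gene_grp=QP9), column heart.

Wide layout: rows indexed by gene and gene_grp, columns are the 4 distinct tissue values (liver, lung, heart, kidney).
Cell (gene=MS6, gene_grp=QP9, tissue=heart) draws from the long row where gene=MS6, gene_grp=QP9 and tissue=heart, which has expression=15.1.

15.1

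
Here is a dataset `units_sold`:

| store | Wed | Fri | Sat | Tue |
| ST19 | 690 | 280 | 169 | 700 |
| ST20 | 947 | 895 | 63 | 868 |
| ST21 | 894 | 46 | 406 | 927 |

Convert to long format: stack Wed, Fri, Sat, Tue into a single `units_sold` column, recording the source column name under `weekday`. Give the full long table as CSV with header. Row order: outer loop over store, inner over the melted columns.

store,weekday,units_sold
ST19,Wed,690
ST19,Fri,280
ST19,Sat,169
ST19,Tue,700
ST20,Wed,947
ST20,Fri,895
ST20,Sat,63
ST20,Tue,868
ST21,Wed,894
ST21,Fri,46
ST21,Sat,406
ST21,Tue,927

Each (store, column) pair becomes one row: 3 × 4 = 12 rows.
For example, (ST19, Wed) → units_sold=690.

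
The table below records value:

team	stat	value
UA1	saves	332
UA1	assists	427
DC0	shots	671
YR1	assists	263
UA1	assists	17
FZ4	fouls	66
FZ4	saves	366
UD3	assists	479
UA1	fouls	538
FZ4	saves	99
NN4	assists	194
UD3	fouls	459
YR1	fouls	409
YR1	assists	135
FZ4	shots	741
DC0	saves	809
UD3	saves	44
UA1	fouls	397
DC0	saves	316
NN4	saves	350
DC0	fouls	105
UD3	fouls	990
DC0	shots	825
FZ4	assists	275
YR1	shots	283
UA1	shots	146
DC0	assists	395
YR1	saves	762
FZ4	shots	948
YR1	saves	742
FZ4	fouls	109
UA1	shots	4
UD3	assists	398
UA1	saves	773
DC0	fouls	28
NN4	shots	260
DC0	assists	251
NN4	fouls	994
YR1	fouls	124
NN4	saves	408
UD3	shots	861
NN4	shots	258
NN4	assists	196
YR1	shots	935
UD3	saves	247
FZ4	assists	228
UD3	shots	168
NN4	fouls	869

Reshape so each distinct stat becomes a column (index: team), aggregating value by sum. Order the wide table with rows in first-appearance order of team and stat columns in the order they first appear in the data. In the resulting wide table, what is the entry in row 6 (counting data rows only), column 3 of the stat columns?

518

With rows in first-appearance order of team, row 6 is team=NN4. stat columns in first-appearance order: saves, assists, shots, fouls; column 3 is shots.
Long rows with team=NN4, stat=shots: 260 + 258 = 518.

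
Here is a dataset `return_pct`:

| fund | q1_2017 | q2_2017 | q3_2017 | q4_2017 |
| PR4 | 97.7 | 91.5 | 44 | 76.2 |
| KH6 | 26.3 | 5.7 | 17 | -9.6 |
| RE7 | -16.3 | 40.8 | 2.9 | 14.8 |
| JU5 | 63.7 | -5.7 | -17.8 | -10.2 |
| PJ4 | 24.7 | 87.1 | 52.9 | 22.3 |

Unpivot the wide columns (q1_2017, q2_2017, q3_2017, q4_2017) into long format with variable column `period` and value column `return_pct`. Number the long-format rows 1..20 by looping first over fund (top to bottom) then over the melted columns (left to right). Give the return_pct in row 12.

20 rows total (5 × 4). Row 12: index ⌊(12-1)/4⌋ = 2 into fund → RE7; (12-1) mod 4 = 3 into the melted columns → q4_2017.
So row 12 is (RE7, q4_2017, 14.8); return_pct = 14.8.

14.8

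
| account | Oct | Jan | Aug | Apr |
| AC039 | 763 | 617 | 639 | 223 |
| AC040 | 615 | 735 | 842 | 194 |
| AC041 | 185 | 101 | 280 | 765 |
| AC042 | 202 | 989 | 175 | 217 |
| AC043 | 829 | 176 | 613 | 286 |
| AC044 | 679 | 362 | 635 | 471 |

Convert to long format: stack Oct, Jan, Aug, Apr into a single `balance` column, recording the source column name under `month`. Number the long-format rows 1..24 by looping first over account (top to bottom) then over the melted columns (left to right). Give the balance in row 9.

185

24 rows total (6 × 4). Row 9: index ⌊(9-1)/4⌋ = 2 into account → AC041; (9-1) mod 4 = 0 into the melted columns → Oct.
So row 9 is (AC041, Oct, 185); balance = 185.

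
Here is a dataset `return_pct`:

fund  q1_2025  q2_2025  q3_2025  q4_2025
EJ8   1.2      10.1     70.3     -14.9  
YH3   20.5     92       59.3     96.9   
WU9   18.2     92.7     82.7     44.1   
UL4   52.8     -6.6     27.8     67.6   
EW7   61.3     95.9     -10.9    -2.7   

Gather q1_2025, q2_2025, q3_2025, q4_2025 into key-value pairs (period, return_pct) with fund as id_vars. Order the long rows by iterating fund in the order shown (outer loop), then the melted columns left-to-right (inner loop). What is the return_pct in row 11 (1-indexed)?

82.7

20 rows total (5 × 4). Row 11: index ⌊(11-1)/4⌋ = 2 into fund → WU9; (11-1) mod 4 = 2 into the melted columns → q3_2025.
So row 11 is (WU9, q3_2025, 82.7); return_pct = 82.7.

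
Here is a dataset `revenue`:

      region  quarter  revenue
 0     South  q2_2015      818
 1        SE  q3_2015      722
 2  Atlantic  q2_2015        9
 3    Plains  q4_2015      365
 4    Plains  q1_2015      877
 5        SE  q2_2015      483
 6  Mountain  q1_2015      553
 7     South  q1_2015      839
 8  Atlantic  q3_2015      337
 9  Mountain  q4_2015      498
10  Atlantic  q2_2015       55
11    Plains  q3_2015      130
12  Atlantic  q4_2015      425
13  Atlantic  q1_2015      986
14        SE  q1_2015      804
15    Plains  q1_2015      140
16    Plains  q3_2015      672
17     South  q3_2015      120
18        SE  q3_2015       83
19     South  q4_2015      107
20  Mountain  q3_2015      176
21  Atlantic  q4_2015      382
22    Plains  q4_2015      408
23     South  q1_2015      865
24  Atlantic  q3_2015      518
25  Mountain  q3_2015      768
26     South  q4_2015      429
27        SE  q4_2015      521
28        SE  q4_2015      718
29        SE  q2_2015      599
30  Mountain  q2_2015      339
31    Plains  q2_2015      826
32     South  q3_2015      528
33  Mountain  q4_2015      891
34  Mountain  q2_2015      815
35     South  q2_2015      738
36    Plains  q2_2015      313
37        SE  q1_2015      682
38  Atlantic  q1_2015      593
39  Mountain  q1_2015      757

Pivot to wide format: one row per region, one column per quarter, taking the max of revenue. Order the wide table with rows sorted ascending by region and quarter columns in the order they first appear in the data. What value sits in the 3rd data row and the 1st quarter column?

With rows sorted ascending by region, row 3 is region=Plains. quarter columns in first-appearance order: q2_2015, q3_2015, q4_2015, q1_2015; column 1 is q2_2015.
Long rows with region=Plains, quarter=q2_2015: max(826, 313) = 826.

826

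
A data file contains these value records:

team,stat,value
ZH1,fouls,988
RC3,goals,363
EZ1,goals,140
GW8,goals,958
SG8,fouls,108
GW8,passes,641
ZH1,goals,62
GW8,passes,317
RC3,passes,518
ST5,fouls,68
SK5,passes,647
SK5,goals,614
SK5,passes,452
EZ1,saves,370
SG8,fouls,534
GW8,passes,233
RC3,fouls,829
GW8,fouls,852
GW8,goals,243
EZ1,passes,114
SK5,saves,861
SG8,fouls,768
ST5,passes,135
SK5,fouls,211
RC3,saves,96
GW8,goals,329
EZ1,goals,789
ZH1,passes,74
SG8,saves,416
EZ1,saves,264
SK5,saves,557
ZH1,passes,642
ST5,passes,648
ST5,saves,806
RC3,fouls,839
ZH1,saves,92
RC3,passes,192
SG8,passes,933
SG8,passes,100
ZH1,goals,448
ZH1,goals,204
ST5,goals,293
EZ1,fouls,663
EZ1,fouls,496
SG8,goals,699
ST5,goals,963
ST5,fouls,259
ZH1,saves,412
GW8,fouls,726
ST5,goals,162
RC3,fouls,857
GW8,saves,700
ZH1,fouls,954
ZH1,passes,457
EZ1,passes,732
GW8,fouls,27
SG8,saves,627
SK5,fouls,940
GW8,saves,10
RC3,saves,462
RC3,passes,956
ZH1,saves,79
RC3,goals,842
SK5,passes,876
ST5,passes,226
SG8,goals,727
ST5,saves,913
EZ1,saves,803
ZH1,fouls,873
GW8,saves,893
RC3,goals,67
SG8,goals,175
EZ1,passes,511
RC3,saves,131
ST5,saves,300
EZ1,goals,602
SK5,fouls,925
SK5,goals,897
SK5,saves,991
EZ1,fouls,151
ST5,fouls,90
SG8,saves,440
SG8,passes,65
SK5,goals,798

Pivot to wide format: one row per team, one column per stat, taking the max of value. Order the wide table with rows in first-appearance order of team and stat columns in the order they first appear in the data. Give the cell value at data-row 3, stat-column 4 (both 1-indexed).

803

With rows in first-appearance order of team, row 3 is team=EZ1. stat columns in first-appearance order: fouls, goals, passes, saves; column 4 is saves.
Long rows with team=EZ1, stat=saves: max(370, 264, 803) = 803.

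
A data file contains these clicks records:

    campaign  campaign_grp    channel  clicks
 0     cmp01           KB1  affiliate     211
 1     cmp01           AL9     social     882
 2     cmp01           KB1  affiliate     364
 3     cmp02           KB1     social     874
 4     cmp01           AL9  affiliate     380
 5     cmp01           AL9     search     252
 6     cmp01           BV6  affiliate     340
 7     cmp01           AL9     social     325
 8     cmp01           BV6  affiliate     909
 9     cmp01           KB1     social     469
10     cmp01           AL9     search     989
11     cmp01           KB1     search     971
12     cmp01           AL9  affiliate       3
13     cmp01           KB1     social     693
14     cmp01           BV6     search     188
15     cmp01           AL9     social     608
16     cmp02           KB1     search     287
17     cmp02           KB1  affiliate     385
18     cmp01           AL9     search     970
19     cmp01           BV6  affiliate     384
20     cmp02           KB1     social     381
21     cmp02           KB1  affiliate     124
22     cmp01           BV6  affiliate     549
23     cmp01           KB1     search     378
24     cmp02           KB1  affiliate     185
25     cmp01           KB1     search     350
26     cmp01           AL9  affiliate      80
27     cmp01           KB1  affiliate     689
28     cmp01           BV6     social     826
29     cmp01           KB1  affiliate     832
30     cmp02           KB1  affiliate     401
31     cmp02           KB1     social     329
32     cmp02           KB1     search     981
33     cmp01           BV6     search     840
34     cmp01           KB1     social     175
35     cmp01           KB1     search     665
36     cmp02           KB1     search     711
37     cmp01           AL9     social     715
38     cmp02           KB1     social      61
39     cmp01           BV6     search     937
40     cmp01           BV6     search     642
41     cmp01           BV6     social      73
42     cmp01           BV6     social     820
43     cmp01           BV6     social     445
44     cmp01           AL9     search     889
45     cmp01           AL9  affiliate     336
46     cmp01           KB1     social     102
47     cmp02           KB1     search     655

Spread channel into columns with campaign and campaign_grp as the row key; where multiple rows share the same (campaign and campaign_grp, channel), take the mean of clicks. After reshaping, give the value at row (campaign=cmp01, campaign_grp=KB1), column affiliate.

Rows with campaign=cmp01, campaign_grp=KB1 and channel=affiliate: clicks values are 211, 364, 689, 832.
(211 + 364 + 689 + 832) / 4 = 524.

524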